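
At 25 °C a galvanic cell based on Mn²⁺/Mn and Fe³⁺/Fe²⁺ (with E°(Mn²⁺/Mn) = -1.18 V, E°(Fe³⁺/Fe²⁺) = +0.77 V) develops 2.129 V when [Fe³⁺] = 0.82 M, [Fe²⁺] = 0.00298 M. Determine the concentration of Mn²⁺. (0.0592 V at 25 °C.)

0.068 M

From the Nernst equation, log Q = n(E° − E)/0.0592 = 2(1.95 − 2.129)/0.0592 = -6.047, so Q = 8.97 × 10^-7.
With Q = [Mn²⁺]·[Fe²⁺]^2/[Fe³⁺]^2 and the known concentrations, [Mn²⁺] in the numerator gives [Mn²⁺] = 0.068 M.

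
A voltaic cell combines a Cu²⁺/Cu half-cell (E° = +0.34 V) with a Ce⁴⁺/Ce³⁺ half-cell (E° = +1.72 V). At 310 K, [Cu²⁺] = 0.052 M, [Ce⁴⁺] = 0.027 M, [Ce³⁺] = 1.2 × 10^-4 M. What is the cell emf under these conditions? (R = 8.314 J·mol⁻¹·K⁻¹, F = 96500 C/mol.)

1.56 V

The Ce⁴⁺/Ce³⁺ couple has the higher reduction potential and acts as the cathode, so E°_cell = +1.72 − (+0.34) = 1.38 V.
Balancing electrons gives n = 2; the reaction quotient is Q = [Cu²⁺]·[Ce³⁺]^2/[Ce⁴⁺]^2 = 1.03 × 10^-6.
E = E° − (RT/nF) ln Q = 1.38 − (8.314×310)/(2×96500) × (-13.789) = 1.380 + 0.184 = 1.564 V.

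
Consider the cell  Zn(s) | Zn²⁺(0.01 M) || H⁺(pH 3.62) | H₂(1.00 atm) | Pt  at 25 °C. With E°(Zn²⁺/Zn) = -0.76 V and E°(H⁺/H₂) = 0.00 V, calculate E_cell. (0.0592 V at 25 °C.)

The hydrogen couple is the cathode, so E°_cell = 0.76 V; n = 2.
[H⁺] = 10^(−3.62) = 2.4 × 10^-4 M, and Q = [Zn²⁺]·P(H₂) / [H⁺]^2 = 1.74 × 10^5.
E = E° − (0.0592/2) log Q = 0.76 − (0.0592/2)(5.240) = 0.605 V.

0.60 V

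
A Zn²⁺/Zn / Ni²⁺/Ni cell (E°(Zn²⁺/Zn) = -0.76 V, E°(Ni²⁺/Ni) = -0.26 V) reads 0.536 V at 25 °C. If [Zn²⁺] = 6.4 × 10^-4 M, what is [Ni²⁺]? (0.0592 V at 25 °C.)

0.011 M

From the Nernst equation, log Q = n(E° − E)/0.0592 = 2(0.50 − 0.536)/0.0592 = -1.216, so Q = 0.0608.
With Q = [Zn²⁺]/[Ni²⁺] and the known concentrations, [Ni²⁺] in the denominator gives [Ni²⁺] = 0.011 M.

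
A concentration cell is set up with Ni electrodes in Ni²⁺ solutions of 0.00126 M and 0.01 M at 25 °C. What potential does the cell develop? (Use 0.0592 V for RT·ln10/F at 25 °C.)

Both half-cells are Ni²⁺/Ni, so E°_cell = 0. The concentrated side is the cathode; the cell reaction moves Ni²⁺ from high to low concentration with n = 2.
Q = [Ni²⁺]_dilute/[Ni²⁺]_conc = 0.00126/0.01 = 0.126.
E = 0 − (0.0592/2) log Q = −(0.0592/2)(-0.900) = 0.0266 V.

0.027 V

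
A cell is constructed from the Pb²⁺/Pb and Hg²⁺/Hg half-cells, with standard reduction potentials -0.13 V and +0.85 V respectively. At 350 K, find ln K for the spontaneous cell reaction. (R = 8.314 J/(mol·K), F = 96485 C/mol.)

ln K = 65.0

E°_cell = +0.85 − (-0.13) = 0.98 V, with n = 2 electrons transferred.
At equilibrium E = 0, so the Nernst equation gives ln K = nFE°/RT = (2)(96485)(0.98)/((8.314)(350)) = 64.99.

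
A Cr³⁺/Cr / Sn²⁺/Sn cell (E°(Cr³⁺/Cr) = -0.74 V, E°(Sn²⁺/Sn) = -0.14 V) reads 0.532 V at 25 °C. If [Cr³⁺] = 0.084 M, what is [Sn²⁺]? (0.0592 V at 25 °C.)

9.7 × 10^-4 M

From the Nernst equation, log Q = n(E° − E)/0.0592 = 6(0.60 − 0.532)/0.0592 = 6.892, so Q = 7.8 × 10^6.
With Q = [Cr³⁺]^2/[Sn²⁺]^3 and the known concentrations, [Sn²⁺]^3 in the denominator gives [Sn²⁺] = 9.7 × 10^-4 M.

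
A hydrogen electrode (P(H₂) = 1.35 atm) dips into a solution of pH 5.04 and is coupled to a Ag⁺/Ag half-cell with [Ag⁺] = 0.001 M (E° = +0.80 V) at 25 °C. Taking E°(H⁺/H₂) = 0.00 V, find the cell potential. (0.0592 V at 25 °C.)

0.92 V

The Ag⁺/Ag couple is the cathode, so E°_cell = 0.80 V; n = 2.
[H⁺] = 10^(−5.04) = 9.1 × 10^-6 M, and Q = [H⁺]^2 / ([Ag⁺]^2·P(H₂)) = 6.16 × 10^-5.
E = E° − (0.0592/2) log Q = 0.80 − (0.0592/2)(-4.210) = 0.925 V.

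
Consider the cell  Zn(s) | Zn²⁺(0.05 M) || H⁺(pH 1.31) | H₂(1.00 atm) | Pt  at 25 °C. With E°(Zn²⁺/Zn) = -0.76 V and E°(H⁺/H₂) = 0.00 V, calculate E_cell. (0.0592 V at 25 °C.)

The hydrogen couple is the cathode, so E°_cell = 0.76 V; n = 2.
[H⁺] = 10^(−1.31) = 0.049 M, and Q = [Zn²⁺]·P(H₂) / [H⁺]^2 = 20.8.
E = E° − (0.0592/2) log Q = 0.76 − (0.0592/2)(1.319) = 0.721 V.

0.72 V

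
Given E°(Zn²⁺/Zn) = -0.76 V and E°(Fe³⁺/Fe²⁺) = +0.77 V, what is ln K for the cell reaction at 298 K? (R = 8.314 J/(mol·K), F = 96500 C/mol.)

E°_cell = +0.77 − (-0.76) = 1.53 V, with n = 2 electrons transferred.
At equilibrium E = 0, so the Nernst equation gives ln K = nFE°/RT = (2)(96500)(1.53)/((8.314)(298)) = 119.19.

ln K = 119.2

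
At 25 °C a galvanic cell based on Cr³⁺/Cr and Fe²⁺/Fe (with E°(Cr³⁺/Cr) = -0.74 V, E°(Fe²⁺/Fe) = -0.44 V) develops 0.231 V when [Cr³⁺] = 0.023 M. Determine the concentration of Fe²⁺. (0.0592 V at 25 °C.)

3.8 × 10^-4 M

From the Nernst equation, log Q = n(E° − E)/0.0592 = 6(0.30 − 0.231)/0.0592 = 6.993, so Q = 9.85 × 10^6.
With Q = [Cr³⁺]^2/[Fe²⁺]^3 and the known concentrations, [Fe²⁺]^3 in the denominator gives [Fe²⁺] = 3.8 × 10^-4 M.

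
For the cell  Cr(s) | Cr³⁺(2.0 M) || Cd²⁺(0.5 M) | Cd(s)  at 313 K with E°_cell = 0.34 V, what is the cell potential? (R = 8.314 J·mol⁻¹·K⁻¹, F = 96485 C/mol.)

Balancing electrons gives n = 6; the reaction quotient is Q = [Cr³⁺]^2/[Cd²⁺]^3 = 32.0.
E = E° − (RT/nF) ln Q = 0.34 − (8.314×313)/(6×96485) × (3.466) = 0.340 − 0.016 = 0.324 V.

0.324 V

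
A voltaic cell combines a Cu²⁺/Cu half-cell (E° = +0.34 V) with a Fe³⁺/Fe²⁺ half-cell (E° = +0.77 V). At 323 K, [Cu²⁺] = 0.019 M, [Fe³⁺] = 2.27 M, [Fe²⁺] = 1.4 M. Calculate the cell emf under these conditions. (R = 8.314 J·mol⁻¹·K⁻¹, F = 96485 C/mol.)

The Fe³⁺/Fe²⁺ couple has the higher reduction potential and acts as the cathode, so E°_cell = +0.77 − (+0.34) = 0.43 V.
Balancing electrons gives n = 2; the reaction quotient is Q = [Cu²⁺]·[Fe²⁺]^2/[Fe³⁺]^2 = 0.00723.
E = E° − (RT/nF) ln Q = 0.43 − (8.314×323)/(2×96485) × (-4.930) = 0.430 + 0.069 = 0.499 V.

0.499 V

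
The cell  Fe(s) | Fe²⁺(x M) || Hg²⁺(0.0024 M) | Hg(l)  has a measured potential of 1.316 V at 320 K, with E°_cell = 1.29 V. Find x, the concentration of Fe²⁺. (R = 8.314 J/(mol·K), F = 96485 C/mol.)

From the Nernst equation, ln Q = nF(E° − E)/RT = 2×96485×(1.29 − 1.316)/(8.314×320) = -1.886, so Q = 0.152.
With Q = [Fe²⁺]/[Hg²⁺] and the known concentrations, [Fe²⁺] in the numerator gives [Fe²⁺] = 3.6 × 10^-4 M.

3.6 × 10^-4 M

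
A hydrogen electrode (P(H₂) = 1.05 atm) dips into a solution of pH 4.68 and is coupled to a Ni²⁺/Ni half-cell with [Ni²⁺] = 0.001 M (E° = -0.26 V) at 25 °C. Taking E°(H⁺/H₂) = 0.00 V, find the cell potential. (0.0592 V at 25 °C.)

The hydrogen couple is the cathode, so E°_cell = 0.26 V; n = 2.
[H⁺] = 10^(−4.68) = 2.1 × 10^-5 M, and Q = [Ni²⁺]·P(H₂) / [H⁺]^2 = 2.41 × 10^6.
E = E° − (0.0592/2) log Q = 0.26 − (0.0592/2)(6.381) = 0.071 V.

0.071 V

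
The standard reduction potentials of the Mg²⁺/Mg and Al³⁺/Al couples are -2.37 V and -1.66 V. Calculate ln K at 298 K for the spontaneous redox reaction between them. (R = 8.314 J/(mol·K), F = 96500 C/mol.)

ln K = 165.9

E°_cell = -1.66 − (-2.37) = 0.71 V, with n = 6 electrons transferred.
At equilibrium E = 0, so the Nernst equation gives ln K = nFE°/RT = (6)(96500)(0.71)/((8.314)(298)) = 165.92.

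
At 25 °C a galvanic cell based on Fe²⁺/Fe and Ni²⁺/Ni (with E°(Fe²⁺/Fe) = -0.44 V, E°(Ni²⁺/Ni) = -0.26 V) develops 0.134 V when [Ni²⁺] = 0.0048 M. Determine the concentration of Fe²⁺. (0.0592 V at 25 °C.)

0.17 M

From the Nernst equation, log Q = n(E° − E)/0.0592 = 2(0.18 − 0.134)/0.0592 = 1.554, so Q = 35.8.
With Q = [Fe²⁺]/[Ni²⁺] and the known concentrations, [Fe²⁺] in the numerator gives [Fe²⁺] = 0.17 M.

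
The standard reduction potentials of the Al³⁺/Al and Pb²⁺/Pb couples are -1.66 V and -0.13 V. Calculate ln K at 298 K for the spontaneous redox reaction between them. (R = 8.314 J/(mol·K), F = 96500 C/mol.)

E°_cell = -0.13 − (-1.66) = 1.53 V, with n = 6 electrons transferred.
At equilibrium E = 0, so the Nernst equation gives ln K = nFE°/RT = (6)(96500)(1.53)/((8.314)(298)) = 357.56.

ln K = 357.6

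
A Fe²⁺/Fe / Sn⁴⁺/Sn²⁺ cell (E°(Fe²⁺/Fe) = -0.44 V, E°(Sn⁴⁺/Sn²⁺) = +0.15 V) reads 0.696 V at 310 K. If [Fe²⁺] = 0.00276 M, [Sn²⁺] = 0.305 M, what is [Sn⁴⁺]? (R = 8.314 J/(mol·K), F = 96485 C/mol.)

2.4 M

From the Nernst equation, ln Q = nF(E° − E)/RT = 2×96485×(0.59 − 0.696)/(8.314×310) = -7.936, so Q = 3.57 × 10^-4.
With Q = [Fe²⁺]·[Sn²⁺]/[Sn⁴⁺] and the known concentrations, [Sn⁴⁺] in the denominator gives [Sn⁴⁺] = 2.4 M.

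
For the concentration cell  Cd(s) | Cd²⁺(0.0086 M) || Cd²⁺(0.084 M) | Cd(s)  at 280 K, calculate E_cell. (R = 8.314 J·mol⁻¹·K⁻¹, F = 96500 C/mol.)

Both half-cells are Cd²⁺/Cd, so E°_cell = 0. The concentrated side is the cathode; the cell reaction moves Cd²⁺ from high to low concentration with n = 2.
Q = [Cd²⁺]_dilute/[Cd²⁺]_conc = 0.0086/0.084 = 0.102.
E = 0 − (RT/nF) ln Q = −((8.314×280)/(2×96500))(-2.279) = 0.0275 V.

0.027 V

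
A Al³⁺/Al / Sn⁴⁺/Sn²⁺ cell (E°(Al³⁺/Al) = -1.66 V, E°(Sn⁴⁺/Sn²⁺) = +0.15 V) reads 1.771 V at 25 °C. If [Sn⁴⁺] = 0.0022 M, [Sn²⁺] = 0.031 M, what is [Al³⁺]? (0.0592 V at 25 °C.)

From the Nernst equation, log Q = n(E° − E)/0.0592 = 6(1.81 − 1.771)/0.0592 = 3.953, so Q = 8970.
With Q = [Al³⁺]^2·[Sn²⁺]^3/[Sn⁴⁺]^3 and the known concentrations, [Al³⁺]^2 in the numerator gives [Al³⁺] = 1.8 M.

1.8 M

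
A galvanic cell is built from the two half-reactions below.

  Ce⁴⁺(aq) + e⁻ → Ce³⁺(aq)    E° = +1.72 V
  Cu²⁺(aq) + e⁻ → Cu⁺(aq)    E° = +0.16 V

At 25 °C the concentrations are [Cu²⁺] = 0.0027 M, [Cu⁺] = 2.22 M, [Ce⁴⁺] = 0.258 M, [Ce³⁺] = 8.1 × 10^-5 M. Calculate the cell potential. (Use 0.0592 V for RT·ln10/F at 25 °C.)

1.94 V

The Ce⁴⁺/Ce³⁺ couple has the higher reduction potential and acts as the cathode, so E°_cell = +1.72 − (+0.16) = 1.56 V.
Balancing electrons gives n = 1; the reaction quotient is Q = [Cu²⁺]·[Ce³⁺]/([Cu⁺]·[Ce⁴⁺]) = 3.82 × 10^-7.
At 25 °C, E = E° − (0.0592/n) log Q = 1.56 − (0.0592/1)(-6.418) = 1.560 + 0.380 = 1.940 V.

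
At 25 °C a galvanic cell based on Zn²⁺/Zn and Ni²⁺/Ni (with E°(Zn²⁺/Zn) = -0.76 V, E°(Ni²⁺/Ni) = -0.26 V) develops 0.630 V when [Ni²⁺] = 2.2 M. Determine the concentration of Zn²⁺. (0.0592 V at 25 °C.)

8.9 × 10^-5 M

From the Nernst equation, log Q = n(E° − E)/0.0592 = 2(0.50 − 0.630)/0.0592 = -4.392, so Q = 4.06 × 10^-5.
With Q = [Zn²⁺]/[Ni²⁺] and the known concentrations, [Zn²⁺] in the numerator gives [Zn²⁺] = 8.9 × 10^-5 M.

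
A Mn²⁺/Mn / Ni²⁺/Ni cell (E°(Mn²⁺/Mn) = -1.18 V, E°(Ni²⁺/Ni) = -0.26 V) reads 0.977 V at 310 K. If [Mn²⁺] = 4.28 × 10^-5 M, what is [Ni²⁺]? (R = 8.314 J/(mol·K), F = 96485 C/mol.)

0.0031 M

From the Nernst equation, ln Q = nF(E° − E)/RT = 2×96485×(0.92 − 0.977)/(8.314×310) = -4.268, so Q = 0.0140.
With Q = [Mn²⁺]/[Ni²⁺] and the known concentrations, [Ni²⁺] in the denominator gives [Ni²⁺] = 0.0031 M.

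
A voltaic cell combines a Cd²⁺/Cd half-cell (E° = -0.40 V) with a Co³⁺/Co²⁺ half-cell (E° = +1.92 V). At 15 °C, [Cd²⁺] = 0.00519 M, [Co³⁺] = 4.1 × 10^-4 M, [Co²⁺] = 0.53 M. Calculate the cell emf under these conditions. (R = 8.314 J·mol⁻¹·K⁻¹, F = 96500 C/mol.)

2.21 V

The Co³⁺/Co²⁺ couple has the higher reduction potential and acts as the cathode, so E°_cell = +1.92 − (-0.40) = 2.32 V.
Balancing electrons gives n = 2; the reaction quotient is Q = [Cd²⁺]·[Co²⁺]^2/[Co³⁺]^2 = 8670.
E = E° − (RT/nF) ln Q = 2.32 − (8.314×288)/(2×96500) × (9.068) = 2.320 − 0.113 = 2.207 V.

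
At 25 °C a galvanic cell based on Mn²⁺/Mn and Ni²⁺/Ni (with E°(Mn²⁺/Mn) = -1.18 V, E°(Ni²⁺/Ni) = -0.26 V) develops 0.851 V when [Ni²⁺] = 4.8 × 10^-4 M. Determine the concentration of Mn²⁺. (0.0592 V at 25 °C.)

0.1 M

From the Nernst equation, log Q = n(E° − E)/0.0592 = 2(0.92 − 0.851)/0.0592 = 2.331, so Q = 214.
With Q = [Mn²⁺]/[Ni²⁺] and the known concentrations, [Mn²⁺] in the numerator gives [Mn²⁺] = 0.1 M.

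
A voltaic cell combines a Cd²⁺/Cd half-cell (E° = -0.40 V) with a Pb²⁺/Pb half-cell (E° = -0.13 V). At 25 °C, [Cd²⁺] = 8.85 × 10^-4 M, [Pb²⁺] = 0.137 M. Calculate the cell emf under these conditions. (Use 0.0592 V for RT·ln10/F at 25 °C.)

0.335 V

The Pb²⁺/Pb couple has the higher reduction potential and acts as the cathode, so E°_cell = -0.13 − (-0.40) = 0.27 V.
Balancing electrons gives n = 2; the reaction quotient is Q = [Cd²⁺]/[Pb²⁺] = 0.00646.
At 25 °C, E = E° − (0.0592/n) log Q = 0.27 − (0.0592/2)(-2.190) = 0.270 + 0.065 = 0.335 V.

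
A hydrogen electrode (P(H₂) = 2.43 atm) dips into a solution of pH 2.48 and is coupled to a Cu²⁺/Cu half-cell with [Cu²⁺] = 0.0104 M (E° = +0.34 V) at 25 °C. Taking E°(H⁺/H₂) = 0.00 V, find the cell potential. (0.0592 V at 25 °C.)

The Cu²⁺/Cu couple is the cathode, so E°_cell = 0.34 V; n = 2.
[H⁺] = 10^(−2.48) = 0.0033 M, and Q = [H⁺]^2 / ([Cu²⁺]·P(H₂)) = 4.34 × 10^-4.
E = E° − (0.0592/2) log Q = 0.34 − (0.0592/2)(-3.363) = 0.440 V.

0.44 V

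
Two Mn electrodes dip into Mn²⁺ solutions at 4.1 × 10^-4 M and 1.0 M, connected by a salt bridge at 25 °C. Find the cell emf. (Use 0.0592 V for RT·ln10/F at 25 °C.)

Both half-cells are Mn²⁺/Mn, so E°_cell = 0. The concentrated side is the cathode; the cell reaction moves Mn²⁺ from high to low concentration with n = 2.
Q = [Mn²⁺]_dilute/[Mn²⁺]_conc = 4.1 × 10^-4/1.0 = 4.1 × 10^-4.
E = 0 − (0.0592/2) log Q = −(0.0592/2)(-3.387) = 0.1003 V.

0.10 V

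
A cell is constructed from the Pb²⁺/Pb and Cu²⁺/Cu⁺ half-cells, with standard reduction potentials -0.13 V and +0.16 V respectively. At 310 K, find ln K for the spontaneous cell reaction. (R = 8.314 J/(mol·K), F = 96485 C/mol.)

E°_cell = +0.16 − (-0.13) = 0.29 V, with n = 2 electrons transferred.
At equilibrium E = 0, so the Nernst equation gives ln K = nFE°/RT = (2)(96485)(0.29)/((8.314)(310)) = 21.71.

ln K = 21.7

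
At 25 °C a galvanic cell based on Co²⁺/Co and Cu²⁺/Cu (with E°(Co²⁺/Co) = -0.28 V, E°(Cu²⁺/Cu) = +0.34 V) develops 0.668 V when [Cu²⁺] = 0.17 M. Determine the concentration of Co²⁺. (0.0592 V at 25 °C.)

0.0041 M

From the Nernst equation, log Q = n(E° − E)/0.0592 = 2(0.62 − 0.668)/0.0592 = -1.622, so Q = 0.0239.
With Q = [Co²⁺]/[Cu²⁺] and the known concentrations, [Co²⁺] in the numerator gives [Co²⁺] = 0.0041 M.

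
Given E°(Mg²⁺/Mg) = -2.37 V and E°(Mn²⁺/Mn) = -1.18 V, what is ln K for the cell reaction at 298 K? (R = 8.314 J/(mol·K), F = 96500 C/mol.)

ln K = 92.7

E°_cell = -1.18 − (-2.37) = 1.19 V, with n = 2 electrons transferred.
At equilibrium E = 0, so the Nernst equation gives ln K = nFE°/RT = (2)(96500)(1.19)/((8.314)(298)) = 92.70.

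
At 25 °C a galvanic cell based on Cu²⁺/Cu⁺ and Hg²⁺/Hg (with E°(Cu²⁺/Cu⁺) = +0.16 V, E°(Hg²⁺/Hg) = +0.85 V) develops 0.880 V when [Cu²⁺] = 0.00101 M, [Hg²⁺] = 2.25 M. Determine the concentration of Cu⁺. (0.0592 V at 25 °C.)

1.1 M

From the Nernst equation, log Q = n(E° − E)/0.0592 = 2(0.69 − 0.880)/0.0592 = -6.419, so Q = 3.81 × 10^-7.
With Q = [Cu²⁺]^2/([Cu⁺]^2·[Hg²⁺]) and the known concentrations, [Cu⁺]^2 in the denominator gives [Cu⁺] = 1.1 M.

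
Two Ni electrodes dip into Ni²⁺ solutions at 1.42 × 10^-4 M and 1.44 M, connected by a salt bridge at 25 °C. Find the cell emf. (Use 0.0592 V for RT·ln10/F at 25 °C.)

Both half-cells are Ni²⁺/Ni, so E°_cell = 0. The concentrated side is the cathode; the cell reaction moves Ni²⁺ from high to low concentration with n = 2.
Q = [Ni²⁺]_dilute/[Ni²⁺]_conc = 1.42 × 10^-4/1.44 = 9.86 × 10^-5.
E = 0 − (0.0592/2) log Q = −(0.0592/2)(-4.006) = 0.1186 V.

0.12 V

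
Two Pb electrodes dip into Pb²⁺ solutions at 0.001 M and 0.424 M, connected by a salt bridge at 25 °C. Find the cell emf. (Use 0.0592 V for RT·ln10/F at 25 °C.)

Both half-cells are Pb²⁺/Pb, so E°_cell = 0. The concentrated side is the cathode; the cell reaction moves Pb²⁺ from high to low concentration with n = 2.
Q = [Pb²⁺]_dilute/[Pb²⁺]_conc = 0.001/0.424 = 0.00236.
E = 0 − (0.0592/2) log Q = −(0.0592/2)(-2.627) = 0.0778 V.

0.078 V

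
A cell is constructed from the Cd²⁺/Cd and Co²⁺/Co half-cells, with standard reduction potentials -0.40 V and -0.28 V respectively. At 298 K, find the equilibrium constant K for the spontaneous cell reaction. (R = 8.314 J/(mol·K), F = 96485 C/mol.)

E°_cell = -0.28 − (-0.40) = 0.12 V, with n = 2 electrons transferred.
At equilibrium E = 0, so the Nernst equation gives ln K = nFE°/RT = (2)(96485)(0.12)/((8.314)(298)) = 9.35.
K = e^9.35 = 1.1 × 10^4.

1.1 × 10^4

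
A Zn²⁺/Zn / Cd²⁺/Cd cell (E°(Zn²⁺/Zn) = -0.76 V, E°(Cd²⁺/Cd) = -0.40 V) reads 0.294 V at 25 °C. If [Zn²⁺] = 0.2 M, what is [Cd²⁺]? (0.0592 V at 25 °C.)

0.0012 M

From the Nernst equation, log Q = n(E° − E)/0.0592 = 2(0.36 − 0.294)/0.0592 = 2.230, so Q = 170.
With Q = [Zn²⁺]/[Cd²⁺] and the known concentrations, [Cd²⁺] in the denominator gives [Cd²⁺] = 0.0012 M.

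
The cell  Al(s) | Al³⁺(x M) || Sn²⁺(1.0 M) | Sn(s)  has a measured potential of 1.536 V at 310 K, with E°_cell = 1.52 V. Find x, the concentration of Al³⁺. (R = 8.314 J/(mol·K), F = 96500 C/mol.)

0.17 M

From the Nernst equation, ln Q = nF(E° − E)/RT = 6×96500×(1.52 − 1.536)/(8.314×310) = -3.594, so Q = 0.0275.
With Q = [Al³⁺]^2/[Sn²⁺]^3 and the known concentrations, [Al³⁺]^2 in the numerator gives [Al³⁺] = 0.17 M.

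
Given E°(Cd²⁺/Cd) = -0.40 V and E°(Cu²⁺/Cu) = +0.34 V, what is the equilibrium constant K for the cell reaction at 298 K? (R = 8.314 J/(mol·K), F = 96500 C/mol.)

1.1 × 10^25

E°_cell = +0.34 − (-0.40) = 0.74 V, with n = 2 electrons transferred.
At equilibrium E = 0, so the Nernst equation gives ln K = nFE°/RT = (2)(96500)(0.74)/((8.314)(298)) = 57.65.
K = e^57.65 = 1.1 × 10^25.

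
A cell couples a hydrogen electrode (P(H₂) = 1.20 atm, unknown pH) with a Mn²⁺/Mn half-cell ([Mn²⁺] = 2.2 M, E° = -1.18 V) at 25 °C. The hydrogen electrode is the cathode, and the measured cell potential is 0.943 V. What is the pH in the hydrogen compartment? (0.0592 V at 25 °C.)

E°_cell = 1.18 V and n = 2.
log Q = n(E° − E)/0.0592 = 2×(1.18 − 0.943)/0.0592 = 8.007.
With Q = [Mn²⁺]·P(H₂) / [H⁺]^2, solving for [H⁺] gives log[H⁺] = -3.793, so pH = 3.79.

pH = 3.79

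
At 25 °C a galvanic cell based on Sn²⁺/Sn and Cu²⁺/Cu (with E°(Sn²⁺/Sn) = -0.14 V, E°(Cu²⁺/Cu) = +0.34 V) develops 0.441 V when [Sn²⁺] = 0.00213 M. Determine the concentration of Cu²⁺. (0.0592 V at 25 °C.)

From the Nernst equation, log Q = n(E° − E)/0.0592 = 2(0.48 − 0.441)/0.0592 = 1.318, so Q = 20.8.
With Q = [Sn²⁺]/[Cu²⁺] and the known concentrations, [Cu²⁺] in the denominator gives [Cu²⁺] = 1 × 10^-4 M.

1 × 10^-4 M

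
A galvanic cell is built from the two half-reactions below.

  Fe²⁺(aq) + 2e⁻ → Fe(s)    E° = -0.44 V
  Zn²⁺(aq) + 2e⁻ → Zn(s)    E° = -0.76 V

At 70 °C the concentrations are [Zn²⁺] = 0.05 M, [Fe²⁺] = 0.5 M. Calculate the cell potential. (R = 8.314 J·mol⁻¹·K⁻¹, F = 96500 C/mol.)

The Fe²⁺/Fe couple has the higher reduction potential and acts as the cathode, so E°_cell = -0.44 − (-0.76) = 0.32 V.
Balancing electrons gives n = 2; the reaction quotient is Q = [Zn²⁺]/[Fe²⁺] = 0.100.
E = E° − (RT/nF) ln Q = 0.32 − (8.314×343)/(2×96500) × (-2.303) = 0.320 + 0.034 = 0.354 V.

0.354 V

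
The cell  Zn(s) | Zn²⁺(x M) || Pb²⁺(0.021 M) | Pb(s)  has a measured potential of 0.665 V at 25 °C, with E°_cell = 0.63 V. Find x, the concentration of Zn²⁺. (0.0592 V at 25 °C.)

0.0014 M

From the Nernst equation, log Q = n(E° − E)/0.0592 = 2(0.63 − 0.665)/0.0592 = -1.182, so Q = 0.0657.
With Q = [Zn²⁺]/[Pb²⁺] and the known concentrations, [Zn²⁺] in the numerator gives [Zn²⁺] = 0.0014 M.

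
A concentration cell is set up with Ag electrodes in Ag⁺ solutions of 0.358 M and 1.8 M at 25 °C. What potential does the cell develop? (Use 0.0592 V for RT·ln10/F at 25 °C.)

0.041 V

Both half-cells are Ag⁺/Ag, so E°_cell = 0. The concentrated side is the cathode; the cell reaction moves Ag⁺ from high to low concentration with n = 1.
Q = [Ag⁺]_dilute/[Ag⁺]_conc = 0.358/1.8 = 0.199.
E = 0 − (0.0592/1) log Q = −(0.0592/1)(-0.701) = 0.0415 V.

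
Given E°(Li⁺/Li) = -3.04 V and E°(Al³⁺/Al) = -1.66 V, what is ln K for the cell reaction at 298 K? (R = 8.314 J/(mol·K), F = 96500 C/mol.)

E°_cell = -1.66 − (-3.04) = 1.38 V, with n = 3 electrons transferred.
At equilibrium E = 0, so the Nernst equation gives ln K = nFE°/RT = (3)(96500)(1.38)/((8.314)(298)) = 161.25.

ln K = 161.3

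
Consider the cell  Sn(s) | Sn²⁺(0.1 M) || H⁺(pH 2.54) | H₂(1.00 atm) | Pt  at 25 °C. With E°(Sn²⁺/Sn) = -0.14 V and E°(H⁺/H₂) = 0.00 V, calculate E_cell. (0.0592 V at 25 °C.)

0.019 V

The hydrogen couple is the cathode, so E°_cell = 0.14 V; n = 2.
[H⁺] = 10^(−2.54) = 0.0029 M, and Q = [Sn²⁺]·P(H₂) / [H⁺]^2 = 1.2 × 10^4.
E = E° − (0.0592/2) log Q = 0.14 − (0.0592/2)(4.080) = 0.019 V.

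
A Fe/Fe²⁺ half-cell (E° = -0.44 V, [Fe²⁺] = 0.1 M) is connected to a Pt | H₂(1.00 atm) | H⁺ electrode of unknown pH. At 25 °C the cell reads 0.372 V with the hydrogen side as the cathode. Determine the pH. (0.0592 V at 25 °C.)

pH = 1.65

E°_cell = 0.44 V and n = 2.
log Q = n(E° − E)/0.0592 = 2×(0.44 − 0.372)/0.0592 = 2.297.
With Q = [Fe²⁺]·P(H₂) / [H⁺]^2, solving for [H⁺] gives log[H⁺] = -1.649, so pH = 1.65.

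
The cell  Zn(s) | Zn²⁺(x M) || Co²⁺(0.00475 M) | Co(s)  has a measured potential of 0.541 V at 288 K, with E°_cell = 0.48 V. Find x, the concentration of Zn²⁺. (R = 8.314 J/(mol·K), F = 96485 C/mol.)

3.5 × 10^-5 M

From the Nernst equation, ln Q = nF(E° − E)/RT = 2×96485×(0.48 − 0.541)/(8.314×288) = -4.916, so Q = 0.00733.
With Q = [Zn²⁺]/[Co²⁺] and the known concentrations, [Zn²⁺] in the numerator gives [Zn²⁺] = 3.5 × 10^-5 M.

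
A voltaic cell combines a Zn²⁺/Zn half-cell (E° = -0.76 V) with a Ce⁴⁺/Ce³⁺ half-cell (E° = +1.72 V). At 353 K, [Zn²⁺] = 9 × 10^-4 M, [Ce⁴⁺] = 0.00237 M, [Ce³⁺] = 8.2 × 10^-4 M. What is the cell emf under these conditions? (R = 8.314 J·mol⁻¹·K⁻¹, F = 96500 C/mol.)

2.62 V

The Ce⁴⁺/Ce³⁺ couple has the higher reduction potential and acts as the cathode, so E°_cell = +1.72 − (-0.76) = 2.48 V.
Balancing electrons gives n = 2; the reaction quotient is Q = [Zn²⁺]·[Ce³⁺]^2/[Ce⁴⁺]^2 = 1.08 × 10^-4.
E = E° − (RT/nF) ln Q = 2.48 − (8.314×353)/(2×96500) × (-9.136) = 2.480 + 0.139 = 2.619 V.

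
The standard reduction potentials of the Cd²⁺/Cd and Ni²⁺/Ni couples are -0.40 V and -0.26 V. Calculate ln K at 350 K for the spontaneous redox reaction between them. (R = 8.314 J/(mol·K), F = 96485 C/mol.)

E°_cell = -0.26 − (-0.40) = 0.14 V, with n = 2 electrons transferred.
At equilibrium E = 0, so the Nernst equation gives ln K = nFE°/RT = (2)(96485)(0.14)/((8.314)(350)) = 9.28.

ln K = 9.3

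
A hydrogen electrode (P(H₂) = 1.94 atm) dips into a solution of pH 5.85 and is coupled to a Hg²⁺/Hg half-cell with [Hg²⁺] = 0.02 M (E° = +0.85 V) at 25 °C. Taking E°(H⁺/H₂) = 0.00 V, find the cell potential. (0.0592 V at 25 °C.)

The Hg²⁺/Hg couple is the cathode, so E°_cell = 0.85 V; n = 2.
[H⁺] = 10^(−5.85) = 1.4 × 10^-6 M, and Q = [H⁺]^2 / ([Hg²⁺]·P(H₂)) = 5.14 × 10^-11.
E = E° − (0.0592/2) log Q = 0.85 − (0.0592/2)(-10.289) = 1.155 V.

1.15 V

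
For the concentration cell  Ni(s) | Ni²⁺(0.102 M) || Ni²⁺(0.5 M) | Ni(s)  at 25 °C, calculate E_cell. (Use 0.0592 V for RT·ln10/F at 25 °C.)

0.020 V

Both half-cells are Ni²⁺/Ni, so E°_cell = 0. The concentrated side is the cathode; the cell reaction moves Ni²⁺ from high to low concentration with n = 2.
Q = [Ni²⁺]_dilute/[Ni²⁺]_conc = 0.102/0.5 = 0.204.
E = 0 − (0.0592/2) log Q = −(0.0592/2)(-0.690) = 0.0204 V.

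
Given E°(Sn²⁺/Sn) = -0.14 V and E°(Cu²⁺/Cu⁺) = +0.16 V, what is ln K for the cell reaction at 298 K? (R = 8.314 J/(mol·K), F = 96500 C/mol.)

E°_cell = +0.16 − (-0.14) = 0.30 V, with n = 2 electrons transferred.
At equilibrium E = 0, so the Nernst equation gives ln K = nFE°/RT = (2)(96500)(0.30)/((8.314)(298)) = 23.37.

ln K = 23.4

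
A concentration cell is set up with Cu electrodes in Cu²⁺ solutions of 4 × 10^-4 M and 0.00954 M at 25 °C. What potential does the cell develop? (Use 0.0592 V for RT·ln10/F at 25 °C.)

0.041 V

Both half-cells are Cu²⁺/Cu, so E°_cell = 0. The concentrated side is the cathode; the cell reaction moves Cu²⁺ from high to low concentration with n = 2.
Q = [Cu²⁺]_dilute/[Cu²⁺]_conc = 4 × 10^-4/0.00954 = 0.0419.
E = 0 − (0.0592/2) log Q = −(0.0592/2)(-1.377) = 0.0408 V.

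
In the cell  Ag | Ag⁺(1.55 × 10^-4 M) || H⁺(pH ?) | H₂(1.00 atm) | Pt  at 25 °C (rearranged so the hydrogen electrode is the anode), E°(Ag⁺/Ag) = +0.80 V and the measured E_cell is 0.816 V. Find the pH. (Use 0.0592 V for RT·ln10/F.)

pH = 4.08

E°_cell = 0.80 V and n = 2.
log Q = n(E° − E)/0.0592 = 2×(0.80 − 0.816)/0.0592 = -0.541.
With Q = [H⁺]^2 / ([Ag⁺]^2·P(H₂)), solving for [H⁺] gives log[H⁺] = -4.080, so pH = 4.08.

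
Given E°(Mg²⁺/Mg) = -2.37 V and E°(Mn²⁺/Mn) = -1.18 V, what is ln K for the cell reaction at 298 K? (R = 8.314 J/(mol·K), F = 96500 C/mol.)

ln K = 92.7

E°_cell = -1.18 − (-2.37) = 1.19 V, with n = 2 electrons transferred.
At equilibrium E = 0, so the Nernst equation gives ln K = nFE°/RT = (2)(96500)(1.19)/((8.314)(298)) = 92.70.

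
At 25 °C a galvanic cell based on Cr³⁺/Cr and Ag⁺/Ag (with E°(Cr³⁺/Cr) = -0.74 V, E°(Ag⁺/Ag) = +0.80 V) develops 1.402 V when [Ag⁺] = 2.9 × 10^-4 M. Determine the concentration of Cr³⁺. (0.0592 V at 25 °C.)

From the Nernst equation, log Q = n(E° − E)/0.0592 = 3(1.54 − 1.402)/0.0592 = 6.993, so Q = 9.85 × 10^6.
With Q = [Cr³⁺]/[Ag⁺]^3 and the known concentrations, [Cr³⁺] in the numerator gives [Cr³⁺] = 2.4 × 10^-4 M.

2.4 × 10^-4 M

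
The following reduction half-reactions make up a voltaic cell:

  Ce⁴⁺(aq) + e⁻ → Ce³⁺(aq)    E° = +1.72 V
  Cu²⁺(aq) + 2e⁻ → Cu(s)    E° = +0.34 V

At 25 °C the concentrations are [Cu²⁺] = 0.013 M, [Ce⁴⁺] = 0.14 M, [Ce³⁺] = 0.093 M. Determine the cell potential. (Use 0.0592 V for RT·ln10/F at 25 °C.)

The Ce⁴⁺/Ce³⁺ couple has the higher reduction potential and acts as the cathode, so E°_cell = +1.72 − (+0.34) = 1.38 V.
Balancing electrons gives n = 2; the reaction quotient is Q = [Cu²⁺]·[Ce³⁺]^2/[Ce⁴⁺]^2 = 0.00574.
At 25 °C, E = E° − (0.0592/n) log Q = 1.38 − (0.0592/2)(-2.241) = 1.380 + 0.066 = 1.446 V.

1.45 V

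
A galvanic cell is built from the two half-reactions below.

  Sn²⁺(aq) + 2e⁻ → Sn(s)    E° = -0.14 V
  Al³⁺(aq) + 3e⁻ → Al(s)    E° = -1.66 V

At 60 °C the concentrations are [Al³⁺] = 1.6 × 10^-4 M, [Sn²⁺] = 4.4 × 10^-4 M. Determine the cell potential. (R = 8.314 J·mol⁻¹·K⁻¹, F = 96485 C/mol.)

The Sn²⁺/Sn couple has the higher reduction potential and acts as the cathode, so E°_cell = -0.14 − (-1.66) = 1.52 V.
Balancing electrons gives n = 6; the reaction quotient is Q = [Al³⁺]^2/[Sn²⁺]^3 = 301.
E = E° − (RT/nF) ln Q = 1.52 − (8.314×333)/(6×96485) × (5.706) = 1.520 − 0.027 = 1.493 V.

1.49 V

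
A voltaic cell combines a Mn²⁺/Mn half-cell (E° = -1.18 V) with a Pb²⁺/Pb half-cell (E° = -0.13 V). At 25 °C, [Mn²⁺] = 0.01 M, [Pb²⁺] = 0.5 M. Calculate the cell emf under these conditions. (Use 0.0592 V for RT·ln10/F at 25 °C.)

The Pb²⁺/Pb couple has the higher reduction potential and acts as the cathode, so E°_cell = -0.13 − (-1.18) = 1.05 V.
Balancing electrons gives n = 2; the reaction quotient is Q = [Mn²⁺]/[Pb²⁺] = 0.0200.
At 25 °C, E = E° − (0.0592/n) log Q = 1.05 − (0.0592/2)(-1.699) = 1.050 + 0.050 = 1.100 V.

1.10 V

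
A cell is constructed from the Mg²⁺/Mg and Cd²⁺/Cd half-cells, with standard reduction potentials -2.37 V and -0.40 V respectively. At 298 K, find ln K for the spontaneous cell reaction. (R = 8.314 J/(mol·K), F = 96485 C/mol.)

ln K = 153.4

E°_cell = -0.40 − (-2.37) = 1.97 V, with n = 2 electrons transferred.
At equilibrium E = 0, so the Nernst equation gives ln K = nFE°/RT = (2)(96485)(1.97)/((8.314)(298)) = 153.44.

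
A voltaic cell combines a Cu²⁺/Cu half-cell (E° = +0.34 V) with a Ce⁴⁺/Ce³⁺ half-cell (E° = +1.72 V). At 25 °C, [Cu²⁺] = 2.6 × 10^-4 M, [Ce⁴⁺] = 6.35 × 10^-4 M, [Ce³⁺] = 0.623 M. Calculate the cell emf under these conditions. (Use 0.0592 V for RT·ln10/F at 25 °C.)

The Ce⁴⁺/Ce³⁺ couple has the higher reduction potential and acts as the cathode, so E°_cell = +1.72 − (+0.34) = 1.38 V.
Balancing electrons gives n = 2; the reaction quotient is Q = [Cu²⁺]·[Ce³⁺]^2/[Ce⁴⁺]^2 = 250.
At 25 °C, E = E° − (0.0592/n) log Q = 1.38 − (0.0592/2)(2.398) = 1.380 − 0.071 = 1.309 V.

1.31 V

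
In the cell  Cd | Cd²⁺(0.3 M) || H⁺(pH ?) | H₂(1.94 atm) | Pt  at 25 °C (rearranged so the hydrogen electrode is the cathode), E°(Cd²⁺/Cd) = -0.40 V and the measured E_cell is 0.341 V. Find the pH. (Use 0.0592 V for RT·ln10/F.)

E°_cell = 0.40 V and n = 2.
log Q = n(E° − E)/0.0592 = 2×(0.40 − 0.341)/0.0592 = 1.993.
With Q = [Cd²⁺]·P(H₂) / [H⁺]^2, solving for [H⁺] gives log[H⁺] = -1.114, so pH = 1.11.

pH = 1.11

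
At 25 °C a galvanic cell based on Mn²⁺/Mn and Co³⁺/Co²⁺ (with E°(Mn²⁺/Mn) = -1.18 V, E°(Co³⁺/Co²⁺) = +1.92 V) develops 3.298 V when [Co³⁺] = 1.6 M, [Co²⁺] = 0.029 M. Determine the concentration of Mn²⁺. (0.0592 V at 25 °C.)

From the Nernst equation, log Q = n(E° − E)/0.0592 = 2(3.10 − 3.298)/0.0592 = -6.689, so Q = 2.05 × 10^-7.
With Q = [Mn²⁺]·[Co²⁺]^2/[Co³⁺]^2 and the known concentrations, [Mn²⁺] in the numerator gives [Mn²⁺] = 6.2 × 10^-4 M.

6.2 × 10^-4 M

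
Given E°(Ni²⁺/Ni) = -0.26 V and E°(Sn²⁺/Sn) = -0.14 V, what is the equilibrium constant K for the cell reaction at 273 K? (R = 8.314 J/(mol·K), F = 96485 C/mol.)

E°_cell = -0.14 − (-0.26) = 0.12 V, with n = 2 electrons transferred.
At equilibrium E = 0, so the Nernst equation gives ln K = nFE°/RT = (2)(96485)(0.12)/((8.314)(273)) = 10.20.
K = e^10.20 = 2.7 × 10^4.

2.7 × 10^4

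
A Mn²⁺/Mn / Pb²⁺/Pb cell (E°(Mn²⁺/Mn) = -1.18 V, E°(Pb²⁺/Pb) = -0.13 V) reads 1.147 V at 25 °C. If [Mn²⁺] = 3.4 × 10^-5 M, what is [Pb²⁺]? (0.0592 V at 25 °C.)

0.064 M

From the Nernst equation, log Q = n(E° − E)/0.0592 = 2(1.05 − 1.147)/0.0592 = -3.277, so Q = 5.28 × 10^-4.
With Q = [Mn²⁺]/[Pb²⁺] and the known concentrations, [Pb²⁺] in the denominator gives [Pb²⁺] = 0.064 M.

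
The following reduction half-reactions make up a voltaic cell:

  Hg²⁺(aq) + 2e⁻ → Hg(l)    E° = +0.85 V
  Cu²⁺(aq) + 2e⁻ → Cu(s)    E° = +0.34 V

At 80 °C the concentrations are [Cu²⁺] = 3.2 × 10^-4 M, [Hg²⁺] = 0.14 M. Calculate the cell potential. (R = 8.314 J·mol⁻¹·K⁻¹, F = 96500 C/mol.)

The Hg²⁺/Hg couple has the higher reduction potential and acts as the cathode, so E°_cell = +0.85 − (+0.34) = 0.51 V.
Balancing electrons gives n = 2; the reaction quotient is Q = [Cu²⁺]/[Hg²⁺] = 0.00229.
E = E° − (RT/nF) ln Q = 0.51 − (8.314×353)/(2×96500) × (-6.081) = 0.510 + 0.092 = 0.602 V.

0.602 V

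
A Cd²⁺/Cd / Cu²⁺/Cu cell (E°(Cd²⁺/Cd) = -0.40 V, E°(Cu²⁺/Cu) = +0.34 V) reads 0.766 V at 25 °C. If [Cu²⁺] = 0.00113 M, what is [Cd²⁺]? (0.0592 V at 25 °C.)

From the Nernst equation, log Q = n(E° − E)/0.0592 = 2(0.74 − 0.766)/0.0592 = -0.878, so Q = 0.132.
With Q = [Cd²⁺]/[Cu²⁺] and the known concentrations, [Cd²⁺] in the numerator gives [Cd²⁺] = 1.5 × 10^-4 M.

1.5 × 10^-4 M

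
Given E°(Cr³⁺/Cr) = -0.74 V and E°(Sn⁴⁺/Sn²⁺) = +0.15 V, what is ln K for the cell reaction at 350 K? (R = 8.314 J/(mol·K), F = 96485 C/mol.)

E°_cell = +0.15 − (-0.74) = 0.89 V, with n = 6 electrons transferred.
At equilibrium E = 0, so the Nernst equation gives ln K = nFE°/RT = (6)(96485)(0.89)/((8.314)(350)) = 177.06.

ln K = 177.1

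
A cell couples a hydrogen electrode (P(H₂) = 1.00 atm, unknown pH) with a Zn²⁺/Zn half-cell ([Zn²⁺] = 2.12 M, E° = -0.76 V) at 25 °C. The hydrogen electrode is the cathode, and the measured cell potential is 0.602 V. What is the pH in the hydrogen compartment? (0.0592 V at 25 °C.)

pH = 2.51

E°_cell = 0.76 V and n = 2.
log Q = n(E° − E)/0.0592 = 2×(0.76 − 0.602)/0.0592 = 5.338.
With Q = [Zn²⁺]·P(H₂) / [H⁺]^2, solving for [H⁺] gives log[H⁺] = -2.506, so pH = 2.51.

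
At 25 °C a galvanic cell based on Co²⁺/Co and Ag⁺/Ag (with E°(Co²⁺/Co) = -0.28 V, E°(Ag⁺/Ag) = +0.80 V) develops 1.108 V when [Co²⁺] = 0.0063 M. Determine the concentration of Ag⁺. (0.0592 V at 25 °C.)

From the Nernst equation, log Q = n(E° − E)/0.0592 = 2(1.08 − 1.108)/0.0592 = -0.946, so Q = 0.113.
With Q = [Co²⁺]/[Ag⁺]^2 and the known concentrations, [Ag⁺]^2 in the denominator gives [Ag⁺] = 0.24 M.

0.24 M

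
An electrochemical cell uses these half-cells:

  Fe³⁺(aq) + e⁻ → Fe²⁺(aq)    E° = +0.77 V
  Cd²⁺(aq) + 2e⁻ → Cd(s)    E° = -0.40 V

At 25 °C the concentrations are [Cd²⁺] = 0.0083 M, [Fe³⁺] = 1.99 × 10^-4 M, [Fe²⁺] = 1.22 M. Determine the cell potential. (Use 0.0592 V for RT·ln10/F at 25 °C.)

The Fe³⁺/Fe²⁺ couple has the higher reduction potential and acts as the cathode, so E°_cell = +0.77 − (-0.40) = 1.17 V.
Balancing electrons gives n = 2; the reaction quotient is Q = [Cd²⁺]·[Fe²⁺]^2/[Fe³⁺]^2 = 3.12 × 10^5.
At 25 °C, E = E° − (0.0592/n) log Q = 1.17 − (0.0592/2)(5.494) = 1.170 − 0.163 = 1.007 V.

1.01 V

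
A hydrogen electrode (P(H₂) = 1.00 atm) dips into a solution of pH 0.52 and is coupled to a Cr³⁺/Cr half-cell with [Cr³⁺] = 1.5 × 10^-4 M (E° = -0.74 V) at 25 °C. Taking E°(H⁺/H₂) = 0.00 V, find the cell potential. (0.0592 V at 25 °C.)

0.78 V

The hydrogen couple is the cathode, so E°_cell = 0.74 V; n = 6.
[H⁺] = 10^(−0.52) = 0.30 M, and Q = [Cr³⁺]^2·P(H₂)^3 / [H⁺]^6 = 2.97 × 10^-5.
E = E° − (0.0592/6) log Q = 0.74 − (0.0592/6)(-4.528) = 0.785 V.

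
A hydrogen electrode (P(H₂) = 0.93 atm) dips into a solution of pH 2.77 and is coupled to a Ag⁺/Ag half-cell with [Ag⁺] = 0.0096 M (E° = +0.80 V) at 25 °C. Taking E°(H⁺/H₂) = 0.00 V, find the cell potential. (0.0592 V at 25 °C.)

0.84 V

The Ag⁺/Ag couple is the cathode, so E°_cell = 0.80 V; n = 2.
[H⁺] = 10^(−2.77) = 0.0017 M, and Q = [H⁺]^2 / ([Ag⁺]^2·P(H₂)) = 0.0336.
E = E° − (0.0592/2) log Q = 0.80 − (0.0592/2)(-1.473) = 0.844 V.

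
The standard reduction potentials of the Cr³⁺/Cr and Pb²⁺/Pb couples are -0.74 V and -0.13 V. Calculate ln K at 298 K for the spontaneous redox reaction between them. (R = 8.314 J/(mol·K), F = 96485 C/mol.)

E°_cell = -0.13 − (-0.74) = 0.61 V, with n = 6 electrons transferred.
At equilibrium E = 0, so the Nernst equation gives ln K = nFE°/RT = (6)(96485)(0.61)/((8.314)(298)) = 142.53.

ln K = 142.5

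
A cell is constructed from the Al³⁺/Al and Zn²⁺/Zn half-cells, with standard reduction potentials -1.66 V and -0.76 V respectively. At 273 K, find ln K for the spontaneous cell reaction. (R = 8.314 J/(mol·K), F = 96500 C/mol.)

ln K = 229.6

E°_cell = -0.76 − (-1.66) = 0.90 V, with n = 6 electrons transferred.
At equilibrium E = 0, so the Nernst equation gives ln K = nFE°/RT = (6)(96500)(0.90)/((8.314)(273)) = 229.59.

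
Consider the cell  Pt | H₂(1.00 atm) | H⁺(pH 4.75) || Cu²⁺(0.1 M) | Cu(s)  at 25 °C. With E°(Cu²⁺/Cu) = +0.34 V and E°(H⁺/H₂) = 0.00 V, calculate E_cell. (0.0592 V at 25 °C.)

The Cu²⁺/Cu couple is the cathode, so E°_cell = 0.34 V; n = 2.
[H⁺] = 10^(−4.75) = 1.8 × 10^-5 M, and Q = [H⁺]^2 / ([Cu²⁺]·P(H₂)) = 3.16 × 10^-9.
E = E° − (0.0592/2) log Q = 0.34 − (0.0592/2)(-8.500) = 0.592 V.

0.59 V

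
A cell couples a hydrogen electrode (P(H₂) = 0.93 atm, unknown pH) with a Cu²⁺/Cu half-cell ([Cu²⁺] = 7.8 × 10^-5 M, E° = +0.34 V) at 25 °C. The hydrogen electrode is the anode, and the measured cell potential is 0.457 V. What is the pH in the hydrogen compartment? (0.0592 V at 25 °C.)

E°_cell = 0.34 V and n = 2.
log Q = n(E° − E)/0.0592 = 2×(0.34 − 0.457)/0.0592 = -3.953.
With Q = [H⁺]^2 / ([Cu²⁺]·P(H₂)), solving for [H⁺] gives log[H⁺] = -4.046, so pH = 4.05.

pH = 4.05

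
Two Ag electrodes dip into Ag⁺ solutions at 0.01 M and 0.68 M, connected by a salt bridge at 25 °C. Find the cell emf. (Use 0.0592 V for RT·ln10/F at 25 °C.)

0.11 V

Both half-cells are Ag⁺/Ag, so E°_cell = 0. The concentrated side is the cathode; the cell reaction moves Ag⁺ from high to low concentration with n = 1.
Q = [Ag⁺]_dilute/[Ag⁺]_conc = 0.01/0.68 = 0.0147.
E = 0 − (0.0592/1) log Q = −(0.0592/1)(-1.833) = 0.1085 V.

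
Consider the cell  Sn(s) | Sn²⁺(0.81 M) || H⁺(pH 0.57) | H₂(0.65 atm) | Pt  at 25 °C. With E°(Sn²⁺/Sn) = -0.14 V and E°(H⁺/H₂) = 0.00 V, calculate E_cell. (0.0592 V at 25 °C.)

The hydrogen couple is the cathode, so E°_cell = 0.14 V; n = 2.
[H⁺] = 10^(−0.57) = 0.27 M, and Q = [Sn²⁺]·P(H₂) / [H⁺]^2 = 7.27.
E = E° − (0.0592/2) log Q = 0.14 − (0.0592/2)(0.861) = 0.115 V.

0.11 V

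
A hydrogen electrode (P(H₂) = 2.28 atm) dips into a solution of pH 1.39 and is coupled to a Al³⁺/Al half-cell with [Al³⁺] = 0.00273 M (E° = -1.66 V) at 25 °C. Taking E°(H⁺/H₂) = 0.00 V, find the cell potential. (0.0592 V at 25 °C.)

The hydrogen couple is the cathode, so E°_cell = 1.66 V; n = 6.
[H⁺] = 10^(−1.39) = 0.041 M, and Q = [Al³⁺]^2·P(H₂)^3 / [H⁺]^6 = 1.93 × 10^4.
E = E° − (0.0592/6) log Q = 1.66 − (0.0592/6)(4.286) = 1.618 V.

1.62 V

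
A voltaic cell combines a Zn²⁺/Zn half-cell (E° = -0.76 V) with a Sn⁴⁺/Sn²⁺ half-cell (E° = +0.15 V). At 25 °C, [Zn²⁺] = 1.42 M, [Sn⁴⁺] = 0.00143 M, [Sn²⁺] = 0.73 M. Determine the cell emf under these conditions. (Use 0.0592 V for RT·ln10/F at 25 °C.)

0.825 V

The Sn⁴⁺/Sn²⁺ couple has the higher reduction potential and acts as the cathode, so E°_cell = +0.15 − (-0.76) = 0.91 V.
Balancing electrons gives n = 2; the reaction quotient is Q = [Zn²⁺]·[Sn²⁺]/[Sn⁴⁺] = 725.
At 25 °C, E = E° − (0.0592/n) log Q = 0.91 − (0.0592/2)(2.860) = 0.910 − 0.085 = 0.825 V.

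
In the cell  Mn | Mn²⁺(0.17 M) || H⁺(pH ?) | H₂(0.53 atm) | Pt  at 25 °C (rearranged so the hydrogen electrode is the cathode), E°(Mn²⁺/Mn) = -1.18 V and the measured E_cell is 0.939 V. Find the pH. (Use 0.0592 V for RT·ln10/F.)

E°_cell = 1.18 V and n = 2.
log Q = n(E° − E)/0.0592 = 2×(1.18 − 0.939)/0.0592 = 8.142.
With Q = [Mn²⁺]·P(H₂) / [H⁺]^2, solving for [H⁺] gives log[H⁺] = -4.594, so pH = 4.59.

pH = 4.59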